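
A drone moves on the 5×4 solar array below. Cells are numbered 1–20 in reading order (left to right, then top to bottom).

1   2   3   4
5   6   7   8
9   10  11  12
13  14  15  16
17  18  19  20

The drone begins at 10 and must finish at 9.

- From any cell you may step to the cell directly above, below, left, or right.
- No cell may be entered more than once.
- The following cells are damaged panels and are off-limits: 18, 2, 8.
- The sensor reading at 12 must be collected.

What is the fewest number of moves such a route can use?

Any route passes through 12 somewhere between 10 and 9. Summing Manhattan distances along the two legs (10 → 12 → 9) gives a lower bound of 2 + 3 = 5 moves.
The shortest route satisfying every rule uses 7 moves: 10 → 11 → 12 → 16 → 15 → 14 → 13 → 9.
The no-revisit rule (legs can't share cells) pushes the minimum above the 5-move bound; an exhaustive check rules out every length from 5 to 6, leaving 7 as the minimum.

7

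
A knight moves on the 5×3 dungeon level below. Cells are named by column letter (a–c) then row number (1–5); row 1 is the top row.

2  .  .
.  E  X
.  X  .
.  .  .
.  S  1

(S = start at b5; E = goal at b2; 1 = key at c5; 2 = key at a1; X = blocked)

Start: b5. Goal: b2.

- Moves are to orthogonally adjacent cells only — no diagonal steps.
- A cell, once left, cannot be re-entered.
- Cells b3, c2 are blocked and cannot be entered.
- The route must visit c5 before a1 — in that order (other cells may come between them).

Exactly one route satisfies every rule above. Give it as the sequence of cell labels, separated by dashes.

b5 - c5 - c4 - b4 - a4 - a3 - a2 - a1 - b1 - b2

The waypoints must appear in the order c5, a1, with no cell reused.
Route from b5: right to c5, up to c4, 2× left (reaching a4), 3× up (reaching a1), right to b1, down to b2 — 9 moves in all.
Check: order respected (1 at step 1, 2 at step 7).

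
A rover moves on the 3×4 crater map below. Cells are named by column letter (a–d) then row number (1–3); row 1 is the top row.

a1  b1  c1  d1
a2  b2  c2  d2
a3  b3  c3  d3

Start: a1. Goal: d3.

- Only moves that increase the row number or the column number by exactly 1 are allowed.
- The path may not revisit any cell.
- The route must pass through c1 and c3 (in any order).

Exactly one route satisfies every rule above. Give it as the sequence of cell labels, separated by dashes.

a1 - b1 - c1 - c2 - c3 - d3

Moves only go right or down, so the column and row indices never decrease.
Route from a1: right 2 to c1, down 2 to c3, right 1 to d3 — 5 moves in all.
Check: all required cells visited.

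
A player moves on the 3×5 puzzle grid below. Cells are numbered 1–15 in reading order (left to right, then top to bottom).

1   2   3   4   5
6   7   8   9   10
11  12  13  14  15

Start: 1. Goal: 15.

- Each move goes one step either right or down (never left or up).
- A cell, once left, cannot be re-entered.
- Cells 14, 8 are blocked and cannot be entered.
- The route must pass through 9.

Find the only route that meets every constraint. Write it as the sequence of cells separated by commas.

Moves only go right or down, so the column and row indices never decrease.
Route from 1: 3× right (reaching 4), down to 9, right to 10, down to 15 — 6 moves in all.
Check: all required cells visited.

1, 2, 3, 4, 9, 10, 15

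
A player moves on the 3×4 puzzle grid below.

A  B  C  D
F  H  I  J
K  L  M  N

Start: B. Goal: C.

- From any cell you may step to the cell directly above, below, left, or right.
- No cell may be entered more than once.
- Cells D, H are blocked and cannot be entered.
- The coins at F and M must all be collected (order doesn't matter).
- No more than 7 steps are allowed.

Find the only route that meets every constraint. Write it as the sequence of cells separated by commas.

The 7-move cap with required stops at F, M leaves no slack for detours.
Route from B: left to A, 2× down (reaching K), 2× right (reaching M), 2× up (reaching C) — 7 moves in all.
Check: all required cells visited; 7 ≤ 7 moves.

B, A, F, K, L, M, I, C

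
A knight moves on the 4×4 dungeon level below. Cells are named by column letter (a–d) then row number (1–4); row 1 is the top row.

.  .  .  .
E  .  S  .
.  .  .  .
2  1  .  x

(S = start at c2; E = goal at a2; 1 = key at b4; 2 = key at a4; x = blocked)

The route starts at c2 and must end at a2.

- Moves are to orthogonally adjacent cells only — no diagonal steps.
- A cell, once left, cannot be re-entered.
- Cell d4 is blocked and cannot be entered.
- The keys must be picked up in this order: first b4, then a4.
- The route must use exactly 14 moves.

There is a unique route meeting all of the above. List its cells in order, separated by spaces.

The waypoints must appear in the order b4, a4, with no cell reused.
Route from c2: up 1 to c1, right 1 to d1, down 2 to d3, left 1 to c3, down 1 to c4, left 2 to a4, up 1 to a3, right 1 to b3, up 2 to b1, left 1 to a1, down 1 to a2 — 14 moves in all.
Check: order respected (1 at step 7, 2 at step 8); 14 moves as required.

c2 c1 d1 d2 d3 c3 c4 b4 a4 a3 b3 b2 b1 a1 a2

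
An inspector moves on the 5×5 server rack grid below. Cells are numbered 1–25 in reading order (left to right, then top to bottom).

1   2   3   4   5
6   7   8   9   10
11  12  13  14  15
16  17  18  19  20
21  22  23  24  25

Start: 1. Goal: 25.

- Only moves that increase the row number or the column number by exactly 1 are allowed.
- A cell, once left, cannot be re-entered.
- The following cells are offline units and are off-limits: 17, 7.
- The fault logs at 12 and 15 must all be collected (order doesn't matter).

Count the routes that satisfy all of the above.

A right/down-only route from 1 to 25 makes exactly 4 down-moves and 4 right-moves in some order.
With no other constraints that would be C(8,4) = 70 routes.
A monotone route can only reach the required cells in the order 12, 15, so split there and multiply the segment counts (each segment already excludes blocked cells): 1→12: 1; 12→15: 1; 15→25: 1; product = 1.
That gives 1 route.

1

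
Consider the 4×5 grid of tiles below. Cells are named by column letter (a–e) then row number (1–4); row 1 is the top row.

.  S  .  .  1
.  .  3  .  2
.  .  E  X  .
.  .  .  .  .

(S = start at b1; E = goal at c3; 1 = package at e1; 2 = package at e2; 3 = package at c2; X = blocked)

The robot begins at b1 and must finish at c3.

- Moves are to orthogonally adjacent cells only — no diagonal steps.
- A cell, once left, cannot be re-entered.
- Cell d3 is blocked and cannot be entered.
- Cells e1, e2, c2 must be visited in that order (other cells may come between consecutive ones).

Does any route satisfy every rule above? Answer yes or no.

One route that works: b1 → c1 → d1 → e1 → e2 → d2 → c2 → c3.

yes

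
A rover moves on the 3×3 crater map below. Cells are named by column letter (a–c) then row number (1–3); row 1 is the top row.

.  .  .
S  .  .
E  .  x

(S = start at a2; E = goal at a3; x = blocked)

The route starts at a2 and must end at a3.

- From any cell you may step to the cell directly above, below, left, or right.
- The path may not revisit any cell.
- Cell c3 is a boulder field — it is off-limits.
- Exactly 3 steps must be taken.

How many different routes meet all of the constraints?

1

Need simple routes of exactly 3 moves from a2 to a3 (Manhattan distance 1, so 1 moves are spent on a detour and 1 undoing it).
Enumerating: a2 b2 b3 a3.
That gives 1 route.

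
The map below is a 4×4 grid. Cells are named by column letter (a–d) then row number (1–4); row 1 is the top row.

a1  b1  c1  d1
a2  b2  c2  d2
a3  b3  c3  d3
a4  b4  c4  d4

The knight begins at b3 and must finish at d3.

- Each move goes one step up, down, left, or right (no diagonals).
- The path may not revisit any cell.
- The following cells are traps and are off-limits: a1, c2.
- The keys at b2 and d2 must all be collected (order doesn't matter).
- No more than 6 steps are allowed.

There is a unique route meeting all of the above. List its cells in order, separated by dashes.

b3 - b2 - b1 - c1 - d1 - d2 - d3

The budget equals the shortest possible length, so every move has to be on a shortest route through the required cells.
Route from b3: up 2 to b1, right 2 to d1, down 2 to d3 — 6 moves in all.
Check: all required cells visited; 6 ≤ 6 moves.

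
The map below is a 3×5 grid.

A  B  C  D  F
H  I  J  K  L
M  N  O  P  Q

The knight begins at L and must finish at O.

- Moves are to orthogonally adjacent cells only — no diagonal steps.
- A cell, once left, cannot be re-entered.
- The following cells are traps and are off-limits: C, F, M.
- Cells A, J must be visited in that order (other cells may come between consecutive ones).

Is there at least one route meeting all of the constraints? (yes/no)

no

Even ignoring the required order, no revisit-free route from L to O manages to pass through all of A and J: branching out from L, every path either misses one of them or, having collected them, can no longer reach O without re-entering a cell.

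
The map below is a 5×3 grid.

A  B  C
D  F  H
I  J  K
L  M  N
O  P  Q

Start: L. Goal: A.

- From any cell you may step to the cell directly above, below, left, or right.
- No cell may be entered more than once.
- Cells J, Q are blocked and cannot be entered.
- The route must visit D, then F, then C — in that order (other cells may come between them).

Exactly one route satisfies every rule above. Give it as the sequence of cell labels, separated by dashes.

The waypoints must appear in the order D, F, C, with no cell reused.
Route from L: up 2 to D, right 2 to H, up 1 to C, left 2 to A — 7 moves in all.
Check: order respected (D at step 2, F at step 3, C at step 5).

L - I - D - F - H - C - B - A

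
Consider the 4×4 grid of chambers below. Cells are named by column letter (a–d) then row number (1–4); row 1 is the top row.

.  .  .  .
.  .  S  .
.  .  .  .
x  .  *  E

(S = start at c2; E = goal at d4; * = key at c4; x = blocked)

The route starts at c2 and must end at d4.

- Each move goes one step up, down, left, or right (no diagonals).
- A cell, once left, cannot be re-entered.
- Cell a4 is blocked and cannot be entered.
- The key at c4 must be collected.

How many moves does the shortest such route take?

Any route passes through c4 somewhere between c2 and d4. Summing Manhattan distances along the two legs (c2 → c4 → d4) gives a lower bound of 2 + 1 = 3 moves.
A route of 3 moves achieves this: c2 → c3 → c4 → d4.
Since 3 matches the lower bound, it is optimal.

3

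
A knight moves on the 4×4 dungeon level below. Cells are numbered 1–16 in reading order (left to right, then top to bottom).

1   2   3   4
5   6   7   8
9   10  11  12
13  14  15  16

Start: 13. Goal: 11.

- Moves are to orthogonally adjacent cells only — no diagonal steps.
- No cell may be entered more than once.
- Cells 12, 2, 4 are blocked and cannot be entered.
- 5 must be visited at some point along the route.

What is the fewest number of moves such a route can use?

5

Any route passes through 5 somewhere between 13 and 11. Summing Manhattan distances along the two legs (13 → 5 → 11) gives a lower bound of 2 + 3 = 5 moves.
A route of 5 moves achieves this: 13 → 9 → 5 → 6 → 10 → 11.
Since 5 matches the lower bound, it is optimal.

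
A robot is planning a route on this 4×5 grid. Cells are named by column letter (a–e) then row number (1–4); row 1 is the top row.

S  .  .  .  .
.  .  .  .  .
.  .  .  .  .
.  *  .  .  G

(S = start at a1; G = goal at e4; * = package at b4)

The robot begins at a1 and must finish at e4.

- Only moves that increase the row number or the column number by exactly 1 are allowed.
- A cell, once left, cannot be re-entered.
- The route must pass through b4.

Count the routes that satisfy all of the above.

A right/down-only route from a1 to e4 makes exactly 3 down-moves and 4 right-moves in some order.
With no other constraints that would be C(7,3) = 35 routes.
Split at b4 and multiply the segment counts: a1→b4: 4; b4→e4: 1; product = 4.
That gives 4 routes.

4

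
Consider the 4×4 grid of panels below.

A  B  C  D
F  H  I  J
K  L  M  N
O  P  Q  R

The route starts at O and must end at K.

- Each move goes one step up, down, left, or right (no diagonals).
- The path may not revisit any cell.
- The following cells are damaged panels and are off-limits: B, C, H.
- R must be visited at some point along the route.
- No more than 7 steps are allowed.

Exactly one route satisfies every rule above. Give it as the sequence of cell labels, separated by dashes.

O - P - Q - R - N - M - L - K

The budget equals the shortest possible length, so every move has to be on a shortest route through the required cells.
Route from O: right 3 to R, up 1 to N, left 3 to K — 7 moves in all.
Check: all required cells visited; 7 ≤ 7 moves.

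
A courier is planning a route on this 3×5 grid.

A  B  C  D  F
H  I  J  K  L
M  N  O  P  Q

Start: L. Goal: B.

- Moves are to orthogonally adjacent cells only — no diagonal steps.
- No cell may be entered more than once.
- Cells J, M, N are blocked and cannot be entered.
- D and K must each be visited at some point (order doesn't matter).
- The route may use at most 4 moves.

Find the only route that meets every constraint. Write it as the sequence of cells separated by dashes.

The 4-move cap with required stops at D, K leaves no slack for detours.
Route from L: left 1 to K, up 1 to D, left 2 to B — 4 moves in all.
Check: all required cells visited; 4 ≤ 4 moves.

L - K - D - C - B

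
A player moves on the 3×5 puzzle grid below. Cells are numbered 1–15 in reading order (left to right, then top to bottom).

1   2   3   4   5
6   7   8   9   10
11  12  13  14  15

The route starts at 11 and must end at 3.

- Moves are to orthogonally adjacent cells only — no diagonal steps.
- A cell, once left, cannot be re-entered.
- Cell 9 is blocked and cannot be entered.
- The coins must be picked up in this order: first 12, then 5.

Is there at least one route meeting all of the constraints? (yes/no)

yes

One route that works: 11 → 12 → 13 → 14 → 15 → 10 → 5 → 4 → 3.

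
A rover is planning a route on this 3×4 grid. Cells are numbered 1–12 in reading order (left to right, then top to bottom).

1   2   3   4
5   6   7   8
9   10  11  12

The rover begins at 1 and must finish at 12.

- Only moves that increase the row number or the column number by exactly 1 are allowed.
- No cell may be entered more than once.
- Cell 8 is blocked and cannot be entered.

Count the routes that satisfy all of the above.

A right/down-only route from 1 to 12 makes exactly 2 down-moves and 3 right-moves in some order.
With no other constraints that would be C(5,2) = 10 routes.
Subtract routes through each blocked cell (inclusion–exclusion for overlaps): − through 8: 4 → 6.
That gives 6 routes.

6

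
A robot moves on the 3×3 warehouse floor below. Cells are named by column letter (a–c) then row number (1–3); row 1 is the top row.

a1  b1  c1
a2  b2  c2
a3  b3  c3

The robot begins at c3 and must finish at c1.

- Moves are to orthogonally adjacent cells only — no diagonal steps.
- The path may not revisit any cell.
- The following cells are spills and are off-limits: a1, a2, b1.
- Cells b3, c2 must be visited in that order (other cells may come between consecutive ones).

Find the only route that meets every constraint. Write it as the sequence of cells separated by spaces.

c3 b3 b2 c2 c1

The waypoints must appear in the order b3, c2, with no cell reused.
Route from c3: left to b3, up to b2, right to c2, up to c1 — 4 moves in all.
Check: order respected (b3 at step 1, c2 at step 3).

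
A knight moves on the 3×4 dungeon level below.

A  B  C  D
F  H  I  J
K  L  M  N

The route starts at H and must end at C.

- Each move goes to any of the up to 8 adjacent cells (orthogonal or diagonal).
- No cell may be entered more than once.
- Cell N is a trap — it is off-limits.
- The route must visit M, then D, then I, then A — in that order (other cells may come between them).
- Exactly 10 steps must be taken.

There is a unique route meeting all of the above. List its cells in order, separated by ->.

H -> M -> J -> D -> I -> L -> K -> F -> A -> B -> C

The waypoints must appear in the order M, D, I, A, with no cell reused.
Route from H: down-right 1 to M, up-right 1 to J, up 1 to D, down-left 2 to L, left 1 to K, up 2 to A, right 2 to C — 10 moves in all.
Check: order respected (M at step 1, D at step 3, I at step 4, A at step 8); 10 moves as required.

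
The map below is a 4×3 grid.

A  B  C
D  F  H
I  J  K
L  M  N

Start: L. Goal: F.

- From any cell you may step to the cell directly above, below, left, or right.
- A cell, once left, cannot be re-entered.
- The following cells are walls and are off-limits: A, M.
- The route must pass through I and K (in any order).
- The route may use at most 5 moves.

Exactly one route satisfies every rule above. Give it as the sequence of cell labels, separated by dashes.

L - I - J - K - H - F

The budget equals the shortest possible length, so every move has to be on a shortest route through the required cells.
Route from L: up 1 to I, right 2 to K, up 1 to H, left 1 to F — 5 moves in all.
Check: all required cells visited; 5 ≤ 5 moves.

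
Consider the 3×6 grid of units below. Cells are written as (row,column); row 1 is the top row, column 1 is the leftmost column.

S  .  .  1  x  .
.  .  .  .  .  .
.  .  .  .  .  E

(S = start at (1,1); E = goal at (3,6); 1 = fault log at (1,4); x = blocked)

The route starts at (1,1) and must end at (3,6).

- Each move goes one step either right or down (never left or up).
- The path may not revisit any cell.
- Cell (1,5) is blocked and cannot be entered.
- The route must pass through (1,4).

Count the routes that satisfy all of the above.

3

A right/down-only route from (1,1) to (3,6) makes exactly 2 down-moves and 5 right-moves in some order.
With no other constraints that would be C(7,2) = 21 routes.
Split at (1,4) and multiply the segment counts (each segment already excludes blocked cells): (1,1)→(1,4): 1; (1,4)→(3,6): 3; product = 3.
That gives 3 routes.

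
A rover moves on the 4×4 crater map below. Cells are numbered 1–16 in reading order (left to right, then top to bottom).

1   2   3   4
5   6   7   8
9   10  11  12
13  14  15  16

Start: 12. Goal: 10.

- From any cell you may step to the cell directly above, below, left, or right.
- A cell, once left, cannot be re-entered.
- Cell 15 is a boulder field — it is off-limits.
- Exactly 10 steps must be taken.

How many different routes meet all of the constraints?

Need simple routes of exactly 10 moves from 12 to 10 (Manhattan distance 2, so 4 moves are spent on a detour and 4 undoing it).
Branch systematically from the start, pruning whenever the remaining move budget drops below the Manhattan distance to 10 or differs from it in parity. Grouping the completions by first move — via 8: 8; via 11: 6 (no valid completion starts via 16) — and summing: 8 + 6 = 14.
That gives 14 routes.

14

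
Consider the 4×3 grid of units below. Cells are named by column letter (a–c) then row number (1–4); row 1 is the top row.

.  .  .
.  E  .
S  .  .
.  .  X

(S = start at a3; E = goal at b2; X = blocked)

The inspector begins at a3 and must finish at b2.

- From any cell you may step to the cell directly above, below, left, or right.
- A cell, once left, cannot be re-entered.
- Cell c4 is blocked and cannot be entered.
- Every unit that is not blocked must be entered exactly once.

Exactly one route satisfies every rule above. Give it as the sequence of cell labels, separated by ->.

a3 -> a4 -> b4 -> b3 -> c3 -> c2 -> c1 -> b1 -> a1 -> a2 -> b2

Need to visit all 11 open cells exactly once, starting at a3 and ending at b2.
Route from a3: down 1 to a4, right 1 to b4, up 1 to b3, right 1 to c3, up 2 to c1, left 2 to a1, down 1 to a2, right 1 to b2 — 10 moves in all.
Check: all 11 open cells covered.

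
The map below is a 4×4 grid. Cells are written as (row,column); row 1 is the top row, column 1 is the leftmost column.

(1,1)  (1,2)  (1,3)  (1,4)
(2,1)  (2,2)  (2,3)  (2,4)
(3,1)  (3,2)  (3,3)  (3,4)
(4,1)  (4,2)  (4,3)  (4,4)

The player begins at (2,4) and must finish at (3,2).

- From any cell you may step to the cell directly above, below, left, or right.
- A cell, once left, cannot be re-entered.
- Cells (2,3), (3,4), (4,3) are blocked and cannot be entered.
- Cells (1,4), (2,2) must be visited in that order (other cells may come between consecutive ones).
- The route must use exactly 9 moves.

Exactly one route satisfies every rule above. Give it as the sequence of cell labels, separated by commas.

The waypoints must appear in the order (1,4), (2,2), with no cell reused.
Route from (2,4): up 1 to (1,4), left 2 to (1,2), down 1 to (2,2), left 1 to (2,1), down 2 to (4,1), right 1 to (4,2), up 1 to (3,2) — 9 moves in all.
Check: order respected ((1,4) at step 1, (2,2) at step 4); 9 moves as required.

(2,4), (1,4), (1,3), (1,2), (2,2), (2,1), (3,1), (4,1), (4,2), (3,2)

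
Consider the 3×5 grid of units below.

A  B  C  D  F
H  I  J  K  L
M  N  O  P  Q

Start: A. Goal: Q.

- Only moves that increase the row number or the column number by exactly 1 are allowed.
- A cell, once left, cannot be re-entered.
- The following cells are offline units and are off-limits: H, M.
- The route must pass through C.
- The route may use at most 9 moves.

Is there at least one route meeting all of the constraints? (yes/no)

One route that works: A → B → C → J → O → P → Q.

yes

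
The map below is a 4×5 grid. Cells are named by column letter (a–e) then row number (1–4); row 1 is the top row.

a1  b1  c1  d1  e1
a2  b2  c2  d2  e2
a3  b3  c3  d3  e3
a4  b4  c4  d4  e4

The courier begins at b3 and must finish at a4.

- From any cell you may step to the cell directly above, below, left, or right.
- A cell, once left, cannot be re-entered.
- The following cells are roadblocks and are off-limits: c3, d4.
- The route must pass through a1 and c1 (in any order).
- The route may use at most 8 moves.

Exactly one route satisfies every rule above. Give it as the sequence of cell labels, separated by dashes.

b3 - b2 - c2 - c1 - b1 - a1 - a2 - a3 - a4

Any route must reach a1 and c1 and still end at a4 within 8 moves, so the order of the required stops is forced.
Route from b3: up 1 to b2, right 1 to c2, up 1 to c1, left 2 to a1, down 3 to a4 — 8 moves in all.
Check: all required cells visited; 8 ≤ 8 moves.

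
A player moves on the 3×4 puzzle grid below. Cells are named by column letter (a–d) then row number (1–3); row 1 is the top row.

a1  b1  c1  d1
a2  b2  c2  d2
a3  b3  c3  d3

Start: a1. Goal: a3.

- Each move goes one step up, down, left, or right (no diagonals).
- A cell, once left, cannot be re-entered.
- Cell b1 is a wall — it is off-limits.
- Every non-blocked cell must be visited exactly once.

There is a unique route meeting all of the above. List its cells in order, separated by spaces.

Need to visit all 11 open cells exactly once, starting at a1 and ending at a3.
Cell d3 has only two open neighbours (d2 and c3), so the path must pass straight through it: one of those is the cell it's entered from and the other is where it exits.
Route from a1: down to a2, 2× right (reaching c2), up to c1, right to d1, 2× down (reaching d3), 3× left (reaching a3) — 10 moves in all.
Check: all 11 open cells covered.

a1 a2 b2 c2 c1 d1 d2 d3 c3 b3 a3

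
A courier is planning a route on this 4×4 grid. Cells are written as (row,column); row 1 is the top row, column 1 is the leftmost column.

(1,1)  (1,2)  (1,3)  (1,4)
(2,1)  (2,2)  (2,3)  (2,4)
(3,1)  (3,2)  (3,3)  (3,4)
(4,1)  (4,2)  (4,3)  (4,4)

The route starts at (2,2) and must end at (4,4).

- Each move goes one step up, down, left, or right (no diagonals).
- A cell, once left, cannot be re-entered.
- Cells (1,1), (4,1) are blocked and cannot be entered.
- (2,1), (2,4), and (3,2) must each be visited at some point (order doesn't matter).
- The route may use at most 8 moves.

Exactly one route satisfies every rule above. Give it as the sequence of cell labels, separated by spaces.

The budget equals the shortest possible length, so every move has to be on a shortest route through the required cells.
Route from (2,2): left to (2,1), down to (3,1), 2× right (reaching (3,3)), up to (2,3), right to (2,4), 2× down (reaching (4,4)) — 8 moves in all.
Check: all required cells visited; 8 ≤ 8 moves.

(2,2) (2,1) (3,1) (3,2) (3,3) (2,3) (2,4) (3,4) (4,4)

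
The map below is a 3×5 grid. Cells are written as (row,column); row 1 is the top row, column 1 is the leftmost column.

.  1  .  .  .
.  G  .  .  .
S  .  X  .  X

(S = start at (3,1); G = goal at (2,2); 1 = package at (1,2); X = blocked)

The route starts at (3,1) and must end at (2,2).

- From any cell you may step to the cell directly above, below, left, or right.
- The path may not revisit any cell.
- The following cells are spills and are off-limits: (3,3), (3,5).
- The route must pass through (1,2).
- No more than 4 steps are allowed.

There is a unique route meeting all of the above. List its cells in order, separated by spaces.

(3,1) (2,1) (1,1) (1,2) (2,2)

The budget equals the shortest possible length, so every move has to be on a shortest route through the required cells.
Route from (3,1): up 2 to (1,1), right 1 to (1,2), down 1 to (2,2) — 4 moves in all.
Check: all required cells visited; 4 ≤ 4 moves.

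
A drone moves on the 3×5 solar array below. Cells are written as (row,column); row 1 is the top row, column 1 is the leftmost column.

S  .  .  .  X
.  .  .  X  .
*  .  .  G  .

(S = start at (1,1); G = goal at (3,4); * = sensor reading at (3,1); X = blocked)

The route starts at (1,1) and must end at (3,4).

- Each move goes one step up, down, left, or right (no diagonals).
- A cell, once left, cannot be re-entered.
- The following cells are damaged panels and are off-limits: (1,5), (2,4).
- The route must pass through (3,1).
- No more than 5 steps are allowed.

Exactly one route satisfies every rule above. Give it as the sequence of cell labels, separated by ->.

(1,1) -> (2,1) -> (3,1) -> (3,2) -> (3,3) -> (3,4)

Any route must reach (3,1) and still end at (3,4) within 5 moves, so the order of the required stops is forced.
Route from (1,1): down 2 to (3,1), right 3 to (3,4) — 5 moves in all.
Check: all required cells visited; 5 ≤ 5 moves.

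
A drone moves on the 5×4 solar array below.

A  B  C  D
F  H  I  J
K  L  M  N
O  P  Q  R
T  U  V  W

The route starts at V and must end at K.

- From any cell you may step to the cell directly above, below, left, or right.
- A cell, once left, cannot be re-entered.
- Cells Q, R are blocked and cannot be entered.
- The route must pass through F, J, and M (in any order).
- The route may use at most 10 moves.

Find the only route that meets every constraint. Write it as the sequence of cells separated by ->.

The budget equals the shortest possible length, so every move has to be on a shortest route through the required cells.
Route from V: left 1 to U, up 2 to L, right 2 to N, up 1 to J, left 3 to F, down 1 to K — 10 moves in all.
Check: all required cells visited; 10 ≤ 10 moves.

V -> U -> P -> L -> M -> N -> J -> I -> H -> F -> K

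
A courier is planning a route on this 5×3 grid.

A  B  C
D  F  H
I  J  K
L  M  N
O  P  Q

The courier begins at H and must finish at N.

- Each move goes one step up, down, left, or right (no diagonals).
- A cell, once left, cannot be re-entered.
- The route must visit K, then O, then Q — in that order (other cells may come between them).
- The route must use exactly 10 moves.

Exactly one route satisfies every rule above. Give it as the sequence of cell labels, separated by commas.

H, K, J, F, D, I, L, O, P, Q, N

The waypoints must appear in the order K, O, Q, with no cell reused.
Route from H: down to K, left to J, up to F, left to D, 3× down (reaching O), 2× right (reaching Q), up to N — 10 moves in all.
Check: order respected (K at step 1, O at step 7, Q at step 9); 10 moves as required.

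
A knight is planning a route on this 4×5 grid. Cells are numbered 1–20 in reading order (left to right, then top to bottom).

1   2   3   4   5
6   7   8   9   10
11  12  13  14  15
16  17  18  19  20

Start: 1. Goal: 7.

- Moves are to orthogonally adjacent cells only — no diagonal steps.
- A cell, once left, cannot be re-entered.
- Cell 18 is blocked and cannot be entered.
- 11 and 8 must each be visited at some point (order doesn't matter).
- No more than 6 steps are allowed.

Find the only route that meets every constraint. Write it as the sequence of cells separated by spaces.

1 6 11 12 13 8 7

The 6-move cap with required stops at 11, 8 leaves no slack for detours.
Route from 1: down 2 to 11, right 2 to 13, up 1 to 8, left 1 to 7 — 6 moves in all.
Check: all required cells visited; 6 ≤ 6 moves.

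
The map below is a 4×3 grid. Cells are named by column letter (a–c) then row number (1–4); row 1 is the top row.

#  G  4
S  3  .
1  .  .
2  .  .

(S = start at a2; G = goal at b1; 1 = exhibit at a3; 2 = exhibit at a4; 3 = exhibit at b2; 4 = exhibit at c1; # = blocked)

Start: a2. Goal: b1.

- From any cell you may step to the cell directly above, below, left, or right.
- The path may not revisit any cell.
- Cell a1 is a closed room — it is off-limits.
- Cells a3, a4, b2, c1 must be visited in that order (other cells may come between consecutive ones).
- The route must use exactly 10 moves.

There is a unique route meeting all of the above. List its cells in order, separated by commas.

The waypoints must appear in the order a3, a4, b2, c1, with no cell reused.
Route from a2: 2× down (reaching a4), 2× right (reaching c4), up to c3, left to b3, up to b2, right to c2, up to c1, left to b1 — 10 moves in all.
Check: order respected (1 at step 1, 2 at step 2, 3 at step 7, 4 at step 9); 10 moves as required.

a2, a3, a4, b4, c4, c3, b3, b2, c2, c1, b1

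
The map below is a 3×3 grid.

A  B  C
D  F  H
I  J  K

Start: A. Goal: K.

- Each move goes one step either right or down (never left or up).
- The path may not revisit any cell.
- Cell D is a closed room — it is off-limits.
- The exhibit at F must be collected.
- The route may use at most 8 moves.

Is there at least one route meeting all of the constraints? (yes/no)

One route that works: A → B → F → J → K.

yes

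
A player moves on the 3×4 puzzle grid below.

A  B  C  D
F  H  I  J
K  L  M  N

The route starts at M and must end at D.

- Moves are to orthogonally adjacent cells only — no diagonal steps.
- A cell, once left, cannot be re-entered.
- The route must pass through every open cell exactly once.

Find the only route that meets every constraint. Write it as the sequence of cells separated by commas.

M, N, J, I, H, L, K, F, A, B, C, D

Need to visit all 12 open cells exactly once, starting at M and ending at D.
Cell A has only two open neighbours (F and B), so the path must pass straight through it: one of those is the cell it's entered from and the other is where it exits.
Route from M: right to N, up to J, 2× left (reaching H), down to L, left to K, 2× up (reaching A), 3× right (reaching D) — 11 moves in all.
Check: all 12 open cells covered.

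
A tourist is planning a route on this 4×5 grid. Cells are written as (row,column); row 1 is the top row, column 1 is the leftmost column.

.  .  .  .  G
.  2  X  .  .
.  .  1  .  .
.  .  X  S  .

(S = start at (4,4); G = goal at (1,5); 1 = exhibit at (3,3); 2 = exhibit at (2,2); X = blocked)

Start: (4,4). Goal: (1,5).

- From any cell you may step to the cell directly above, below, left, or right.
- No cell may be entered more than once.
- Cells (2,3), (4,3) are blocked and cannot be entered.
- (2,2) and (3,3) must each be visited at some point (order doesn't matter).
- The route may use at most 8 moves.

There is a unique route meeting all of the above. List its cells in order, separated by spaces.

(4,4) (3,4) (3,3) (3,2) (2,2) (1,2) (1,3) (1,4) (1,5)

The budget equals the shortest possible length, so every move has to be on a shortest route through the required cells.
Route from (4,4): up to (3,4), 2× left (reaching (3,2)), 2× up (reaching (1,2)), 3× right (reaching (1,5)) — 8 moves in all.
Check: all required cells visited; 8 ≤ 8 moves.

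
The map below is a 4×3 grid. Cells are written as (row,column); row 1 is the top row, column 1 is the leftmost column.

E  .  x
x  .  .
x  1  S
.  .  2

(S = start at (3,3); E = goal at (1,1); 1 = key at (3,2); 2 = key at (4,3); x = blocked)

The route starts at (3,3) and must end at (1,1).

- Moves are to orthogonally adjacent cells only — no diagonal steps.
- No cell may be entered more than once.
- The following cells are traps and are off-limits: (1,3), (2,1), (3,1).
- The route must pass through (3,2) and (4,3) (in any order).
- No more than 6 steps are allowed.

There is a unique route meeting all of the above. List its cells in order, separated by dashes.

(3,3) - (4,3) - (4,2) - (3,2) - (2,2) - (1,2) - (1,1)

The budget equals the shortest possible length, so every move has to be on a shortest route through the required cells.
Route from (3,3): down 1 to (4,3), left 1 to (4,2), up 3 to (1,2), left 1 to (1,1) — 6 moves in all.
Check: all required cells visited; 6 ≤ 6 moves.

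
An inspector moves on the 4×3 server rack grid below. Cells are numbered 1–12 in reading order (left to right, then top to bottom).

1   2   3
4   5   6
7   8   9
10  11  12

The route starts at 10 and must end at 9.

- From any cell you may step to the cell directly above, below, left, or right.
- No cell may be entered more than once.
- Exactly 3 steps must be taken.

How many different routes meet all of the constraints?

3

Need simple routes of exactly 3 moves from 10 to 9 (Manhattan distance 3, so 0 moves are spent on a detour and 0 undoing it).
Enumerating: 10 7 8 9 | 10 11 8 9 | 10 11 12 9.
That gives 3 routes.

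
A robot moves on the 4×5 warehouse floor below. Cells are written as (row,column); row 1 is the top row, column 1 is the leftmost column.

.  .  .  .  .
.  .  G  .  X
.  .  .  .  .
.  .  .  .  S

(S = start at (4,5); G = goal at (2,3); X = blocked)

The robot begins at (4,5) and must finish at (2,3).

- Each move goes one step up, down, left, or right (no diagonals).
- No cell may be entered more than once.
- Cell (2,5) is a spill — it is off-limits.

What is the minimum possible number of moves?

The Manhattan distance from (4,5) to (2,3) is |4−2| + |5−3| = 4, so at least 4 moves are needed.
A route of 4 moves achieves this: (4,5) → (3,5) → (3,4) → (2,4) → (2,3).
Since 4 matches the lower bound, it is optimal.

4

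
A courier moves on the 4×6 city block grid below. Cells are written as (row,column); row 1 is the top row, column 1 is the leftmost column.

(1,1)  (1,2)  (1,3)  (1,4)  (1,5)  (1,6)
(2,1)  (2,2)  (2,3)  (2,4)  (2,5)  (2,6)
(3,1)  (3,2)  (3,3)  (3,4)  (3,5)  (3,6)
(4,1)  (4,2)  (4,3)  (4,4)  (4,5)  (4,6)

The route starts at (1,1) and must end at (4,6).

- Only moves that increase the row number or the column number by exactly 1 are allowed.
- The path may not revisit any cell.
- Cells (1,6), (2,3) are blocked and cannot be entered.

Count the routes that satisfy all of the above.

A right/down-only route from (1,1) to (4,6) makes exactly 3 down-moves and 5 right-moves in some order.
With no other constraints that would be C(8,3) = 56 routes.
Subtract routes through each blocked cell (inclusion–exclusion for overlaps): − through (1,6): 1 − through (2,3): 30 → 25.
That gives 25 routes.

25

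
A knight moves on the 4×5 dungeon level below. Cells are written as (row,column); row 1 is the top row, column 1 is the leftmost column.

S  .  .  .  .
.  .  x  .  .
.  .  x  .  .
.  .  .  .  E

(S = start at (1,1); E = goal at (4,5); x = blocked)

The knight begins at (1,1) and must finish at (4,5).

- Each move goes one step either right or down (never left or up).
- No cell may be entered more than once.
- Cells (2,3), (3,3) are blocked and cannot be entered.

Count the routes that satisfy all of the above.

A right/down-only route from (1,1) to (4,5) makes exactly 3 down-moves and 4 right-moves in some order.
With no other constraints that would be C(7,3) = 35 routes.
Subtract routes through each blocked cell (inclusion–exclusion for overlaps): − through (2,3): 18 − through (3,3): 18 + through (2,3)&(3,3): 9 → 8.
That gives 8 routes.

8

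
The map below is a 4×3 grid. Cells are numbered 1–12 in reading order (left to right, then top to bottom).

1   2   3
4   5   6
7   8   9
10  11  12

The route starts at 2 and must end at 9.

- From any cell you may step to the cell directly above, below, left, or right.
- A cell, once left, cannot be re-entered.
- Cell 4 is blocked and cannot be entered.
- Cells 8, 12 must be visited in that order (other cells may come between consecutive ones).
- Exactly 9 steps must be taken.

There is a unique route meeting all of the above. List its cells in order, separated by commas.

The waypoints must appear in the order 8, 12, with no cell reused.
Route from 2: right 1 to 3, down 1 to 6, left 1 to 5, down 1 to 8, left 1 to 7, down 1 to 10, right 2 to 12, up 1 to 9 — 9 moves in all.
Check: order respected (8 at step 4, 12 at step 8); 9 moves as required.

2, 3, 6, 5, 8, 7, 10, 11, 12, 9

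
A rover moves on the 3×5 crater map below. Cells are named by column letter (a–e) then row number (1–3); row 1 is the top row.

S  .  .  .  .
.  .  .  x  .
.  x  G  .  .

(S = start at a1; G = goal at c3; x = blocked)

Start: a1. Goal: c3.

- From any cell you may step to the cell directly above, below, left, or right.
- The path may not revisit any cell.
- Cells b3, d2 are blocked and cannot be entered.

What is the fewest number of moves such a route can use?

The Manhattan distance from a1 to c3 is |1−3| + |1−3| = 4, so at least 4 moves are needed.
A route of 4 moves achieves this: a1 → a2 → b2 → c2 → c3.
Since 4 matches the lower bound, it is optimal.

4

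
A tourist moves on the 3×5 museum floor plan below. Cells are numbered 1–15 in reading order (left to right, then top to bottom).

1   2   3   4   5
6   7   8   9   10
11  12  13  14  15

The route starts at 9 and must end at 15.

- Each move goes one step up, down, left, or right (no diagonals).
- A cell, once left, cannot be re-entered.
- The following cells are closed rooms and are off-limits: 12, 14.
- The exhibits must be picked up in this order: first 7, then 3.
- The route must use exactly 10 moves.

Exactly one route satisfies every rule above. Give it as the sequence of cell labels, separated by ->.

9 -> 8 -> 7 -> 6 -> 1 -> 2 -> 3 -> 4 -> 5 -> 10 -> 15

The waypoints must appear in the order 7, 3, with no cell reused.
Route from 9: 3× left (reaching 6), up to 1, 4× right (reaching 5), 2× down (reaching 15) — 10 moves in all.
Check: order respected (7 at step 2, 3 at step 6); 10 moves as required.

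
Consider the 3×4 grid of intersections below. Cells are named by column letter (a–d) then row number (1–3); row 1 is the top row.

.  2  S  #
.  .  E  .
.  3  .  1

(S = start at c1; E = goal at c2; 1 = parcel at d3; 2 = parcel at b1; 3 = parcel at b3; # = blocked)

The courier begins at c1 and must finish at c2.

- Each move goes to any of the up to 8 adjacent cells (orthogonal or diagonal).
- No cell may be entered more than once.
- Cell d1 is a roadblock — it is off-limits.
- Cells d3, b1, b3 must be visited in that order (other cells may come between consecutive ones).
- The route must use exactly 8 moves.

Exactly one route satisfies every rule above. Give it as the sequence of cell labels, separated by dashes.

The waypoints must appear in the order d3, b1, b3, with no cell reused.
Route from c1: down-right to d2, down to d3, left to c3, up-left to b2, up to b1, down-left to a2, down-right to b3, up-right to c2 — 8 moves in all.
Check: order respected (1 at step 2, 2 at step 5, 3 at step 7); 8 moves as required.

c1 - d2 - d3 - c3 - b2 - b1 - a2 - b3 - c2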